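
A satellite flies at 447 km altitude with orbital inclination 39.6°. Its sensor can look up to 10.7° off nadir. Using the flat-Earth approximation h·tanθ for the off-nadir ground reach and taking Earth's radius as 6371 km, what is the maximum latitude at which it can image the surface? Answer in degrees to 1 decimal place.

40.4°

For a prograde orbit the ground track reaches latitude ±i = ±39.6°.
Sensor half-swath on the ground ≈ 447·tan(10.7°) = 84 km = 0.76° of latitude.
Maximum observable latitude ≈ 39.6 + 0.76 = 40.4°.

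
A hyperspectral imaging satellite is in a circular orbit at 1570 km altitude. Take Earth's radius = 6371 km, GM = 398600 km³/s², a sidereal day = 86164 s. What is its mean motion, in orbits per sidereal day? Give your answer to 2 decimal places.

12.23

Semi-major axis a = 6371 + 1570 = 7941 km. Period T = 2π√(a³/μ) = 2π√(7941³/398600) = 7042.5 s = 117.37 min.
Orbits per sidereal day = 86164 / 7042.5 = 12.235.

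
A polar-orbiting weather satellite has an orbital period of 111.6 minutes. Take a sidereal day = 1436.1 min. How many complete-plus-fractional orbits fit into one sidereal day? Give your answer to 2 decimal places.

T = 111.6 min = 6696.0 s.
Orbits per sidereal day = 86166 / 6696.0 = 12.868.

12.87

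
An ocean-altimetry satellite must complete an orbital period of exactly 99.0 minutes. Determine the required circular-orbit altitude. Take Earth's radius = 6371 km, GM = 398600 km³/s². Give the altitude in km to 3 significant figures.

T = 99.0 min = 5940.0 s.
From T = 2π√(a³/μ): a = (μ T²/4π²)^(1/3) = (398600 × 5940.0² / 4π²)^(1/3) = 7089 km.
Altitude h = a − R = 7089 − 6371 = 718 km.

718 km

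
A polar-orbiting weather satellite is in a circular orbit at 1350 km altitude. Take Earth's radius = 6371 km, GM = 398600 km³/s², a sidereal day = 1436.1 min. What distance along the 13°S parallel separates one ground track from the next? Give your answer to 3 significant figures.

3060 km

Semi-major axis a = 6371 + 1350 = 7721 km. Period T = 2π√(a³/μ) = 2π√(7721³/398600) = 6751.8 s = 112.53 min.
Node shift per orbit = (6751.8/86166) × 360° = 28.21°.
Equatorial spacing = 28.21 × 111.2 km/° = 3137 km.
At 13° latitude, spacing = 3137 × cos(13°) = 3056 km.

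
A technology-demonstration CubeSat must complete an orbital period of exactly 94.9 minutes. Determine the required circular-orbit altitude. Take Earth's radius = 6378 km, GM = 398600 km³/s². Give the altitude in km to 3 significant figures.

514 km

T = 94.9 min = 5694.0 s.
From T = 2π√(a³/μ): a = (μ T²/4π²)^(1/3) = (398600 × 5694.0² / 4π²)^(1/3) = 6892 km.
Altitude h = a − R = 6892 − 6378 = 514 km.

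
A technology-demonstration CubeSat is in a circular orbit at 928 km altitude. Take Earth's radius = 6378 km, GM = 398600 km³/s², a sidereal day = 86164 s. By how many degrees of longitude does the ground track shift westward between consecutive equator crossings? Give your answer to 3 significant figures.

Semi-major axis a = 6378 + 928 = 7306 km. Period T = 2π√(a³/μ) = 2π√(7306³/398600) = 6214.9 s = 103.58 min.
During one orbit Earth rotates (6214.9 / 86164) × 360° = 25.97°.

26.0°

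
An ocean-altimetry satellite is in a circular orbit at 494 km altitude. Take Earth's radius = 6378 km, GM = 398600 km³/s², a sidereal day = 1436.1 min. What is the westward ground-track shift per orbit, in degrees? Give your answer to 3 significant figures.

23.7°

Semi-major axis a = 6378 + 494 = 6872 km. Period T = 2π√(a³/μ) = 2π√(6872³/398600) = 5669.4 s = 94.49 min.
During one orbit Earth rotates (5669.4 / 86166) × 360° = 23.69°.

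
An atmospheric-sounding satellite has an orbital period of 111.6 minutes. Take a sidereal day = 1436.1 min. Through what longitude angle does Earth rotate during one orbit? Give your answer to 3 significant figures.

28.0°

T = 111.6 min = 6696.0 s.
During one orbit Earth rotates (6696.0 / 86166) × 360° = 27.98°.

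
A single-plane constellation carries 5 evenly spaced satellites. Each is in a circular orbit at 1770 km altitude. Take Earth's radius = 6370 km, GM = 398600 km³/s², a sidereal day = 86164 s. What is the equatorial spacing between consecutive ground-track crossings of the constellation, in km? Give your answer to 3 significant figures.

679 km

Semi-major axis a = 6370 + 1770 = 8140 km. Period T = 2π√(a³/μ) = 2π√(8140³/398600) = 7308.8 s = 121.81 min.
Single-satellite node shift = (7308.8/86164) × 360° = 30.54°.
With 5 satellites evenly phased, successive equator crossings are 30.54/5 = 6.107° apart.
That is 6.107 × 111.2 = 679 km at the equator.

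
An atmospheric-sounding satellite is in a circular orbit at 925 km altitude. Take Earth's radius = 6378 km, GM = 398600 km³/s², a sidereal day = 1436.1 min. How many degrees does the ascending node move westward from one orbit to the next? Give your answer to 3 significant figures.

25.9°

Semi-major axis a = 6378 + 925 = 7303 km. Period T = 2π√(a³/μ) = 2π√(7303³/398600) = 6211.0 s = 103.52 min.
During one orbit Earth rotates (6211.0 / 86166) × 360° = 25.95°.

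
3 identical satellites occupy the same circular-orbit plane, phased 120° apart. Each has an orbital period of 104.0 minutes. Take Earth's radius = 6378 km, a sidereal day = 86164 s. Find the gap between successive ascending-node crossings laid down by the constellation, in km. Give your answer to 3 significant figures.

T = 104.0 min = 6240.0 s.
Single-satellite node shift = (6240.0/86164) × 360° = 26.07°.
With 3 satellites evenly phased, successive equator crossings are 26.07/3 = 8.690° apart.
That is 8.690 × 111.3 = 967 km at the equator.

967 km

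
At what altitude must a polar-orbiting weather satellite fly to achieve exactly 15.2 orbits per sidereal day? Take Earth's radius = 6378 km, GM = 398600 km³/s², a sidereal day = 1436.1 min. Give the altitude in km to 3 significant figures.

Required period T = 86166 / 15.2 = 5668.8 s.
From T = 2π√(a³/μ): a = (μ T²/4π²)^(1/3) = (398600 × 5668.8² / 4π²)^(1/3) = 6872 km.
Altitude h = a − R = 6872 − 6378 = 494 km.

494 km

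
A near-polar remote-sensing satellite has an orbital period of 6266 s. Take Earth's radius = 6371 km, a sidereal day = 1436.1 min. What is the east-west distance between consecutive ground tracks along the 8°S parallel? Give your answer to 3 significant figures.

Node shift per orbit = (6266.0/86166) × 360° = 26.18°.
Equatorial spacing = 26.18 × 111.2 km/° = 2911 km.
At 8° latitude, spacing = 2911 × cos(8°) = 2883 km.

2880 km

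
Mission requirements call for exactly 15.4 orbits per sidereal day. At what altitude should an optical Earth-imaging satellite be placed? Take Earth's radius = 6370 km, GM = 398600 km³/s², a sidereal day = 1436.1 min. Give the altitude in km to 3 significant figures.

Required period T = 86166 / 15.4 = 5595.2 s.
From T = 2π√(a³/μ): a = (μ T²/4π²)^(1/3) = (398600 × 5595.2² / 4π²)^(1/3) = 6812 km.
Altitude h = a − R = 6812 − 6370 = 442 km.

442 km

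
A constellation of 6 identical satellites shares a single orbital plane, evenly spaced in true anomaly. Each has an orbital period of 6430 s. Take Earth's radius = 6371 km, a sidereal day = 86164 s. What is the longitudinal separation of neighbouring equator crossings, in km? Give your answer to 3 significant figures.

Single-satellite node shift = (6430.0/86164) × 360° = 26.87°.
With 6 satellites evenly phased, successive equator crossings are 26.87/6 = 4.478° apart.
That is 4.478 × 111.2 = 498 km at the equator.

498 km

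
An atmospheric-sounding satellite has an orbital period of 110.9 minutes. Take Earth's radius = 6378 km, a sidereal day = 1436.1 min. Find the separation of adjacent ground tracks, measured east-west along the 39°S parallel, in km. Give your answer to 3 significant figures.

2400 km

T = 110.9 min = 6654.0 s.
Node shift per orbit = (6654.0/86166) × 360° = 27.80°.
Equatorial spacing = 27.80 × 111.3 km/° = 3095 km.
At 39° latitude, spacing = 3095 × cos(39°) = 2405 km.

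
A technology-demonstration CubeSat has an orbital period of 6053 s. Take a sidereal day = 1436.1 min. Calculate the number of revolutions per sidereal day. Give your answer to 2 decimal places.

Orbits per sidereal day = 86166 / 6053.0 = 14.235.

14.24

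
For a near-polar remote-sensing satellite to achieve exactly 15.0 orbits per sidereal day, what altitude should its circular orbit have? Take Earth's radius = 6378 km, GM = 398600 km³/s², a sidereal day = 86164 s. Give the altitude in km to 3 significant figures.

Required period T = 86164 / 15.0 = 5744.3 s.
From T = 2π√(a³/μ): a = (μ T²/4π²)^(1/3) = (398600 × 5744.3² / 4π²)^(1/3) = 6932 km.
Altitude h = a − R = 6932 − 6378 = 554 km.

554 km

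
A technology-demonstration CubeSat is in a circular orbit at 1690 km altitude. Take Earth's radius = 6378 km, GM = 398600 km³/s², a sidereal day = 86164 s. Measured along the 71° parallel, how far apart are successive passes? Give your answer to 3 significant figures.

1090 km

Semi-major axis a = 6378 + 1690 = 8068 km. Period T = 2π√(a³/μ) = 2π√(8068³/398600) = 7212.1 s = 120.20 min.
Node shift per orbit = (7212.1/86164) × 360° = 30.13°.
Equatorial spacing = 30.13 × 111.3 km/° = 3354 km.
At 71° latitude, spacing = 3354 × cos(71°) = 1092 km.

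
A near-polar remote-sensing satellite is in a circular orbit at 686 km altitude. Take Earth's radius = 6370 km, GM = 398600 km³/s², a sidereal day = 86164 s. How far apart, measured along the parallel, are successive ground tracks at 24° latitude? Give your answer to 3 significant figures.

2500 km

Semi-major axis a = 6370 + 686 = 7056 km. Period T = 2π√(a³/μ) = 2π√(7056³/398600) = 5898.6 s = 98.31 min.
Node shift per orbit = (5898.6/86164) × 360° = 24.64°.
Equatorial spacing = 24.64 × 111.2 km/° = 2740 km.
At 24° latitude, spacing = 2740 × cos(24°) = 2503 km.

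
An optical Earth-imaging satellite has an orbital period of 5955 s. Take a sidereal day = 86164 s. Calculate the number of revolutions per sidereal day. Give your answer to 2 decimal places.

Orbits per sidereal day = 86164 / 5955.0 = 14.469.

14.47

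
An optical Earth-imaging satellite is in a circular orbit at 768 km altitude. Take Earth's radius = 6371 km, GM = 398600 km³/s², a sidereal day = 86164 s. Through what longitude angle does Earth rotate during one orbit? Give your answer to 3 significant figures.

25.1°

Semi-major axis a = 6371 + 768 = 7139 km. Period T = 2π√(a³/μ) = 2π√(7139³/398600) = 6003.0 s = 100.05 min.
During one orbit Earth rotates (6003.0 / 86164) × 360° = 25.08°.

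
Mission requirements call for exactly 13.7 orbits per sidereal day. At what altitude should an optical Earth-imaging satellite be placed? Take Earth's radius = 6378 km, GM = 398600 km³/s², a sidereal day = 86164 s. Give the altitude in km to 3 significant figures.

986 km

Required period T = 86164 / 13.7 = 6289.3 s.
From T = 2π√(a³/μ): a = (μ T²/4π²)^(1/3) = (398600 × 6289.3² / 4π²)^(1/3) = 7364 km.
Altitude h = a − R = 7364 − 6378 = 986 km.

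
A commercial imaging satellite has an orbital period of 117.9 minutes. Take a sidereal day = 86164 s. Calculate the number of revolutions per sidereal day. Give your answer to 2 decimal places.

T = 117.9 min = 7074.0 s.
Orbits per sidereal day = 86164 / 7074.0 = 12.180.

12.18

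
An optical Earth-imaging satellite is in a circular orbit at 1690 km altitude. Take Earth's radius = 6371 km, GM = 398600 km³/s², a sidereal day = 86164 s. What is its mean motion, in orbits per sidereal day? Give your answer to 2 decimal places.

Semi-major axis a = 6371 + 1690 = 8061 km. Period T = 2π√(a³/μ) = 2π√(8061³/398600) = 7202.7 s = 120.04 min.
Orbits per sidereal day = 86164 / 7202.7 = 11.963.

11.96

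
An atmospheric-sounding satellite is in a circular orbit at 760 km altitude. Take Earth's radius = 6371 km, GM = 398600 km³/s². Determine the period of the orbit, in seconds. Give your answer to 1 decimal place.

5992.9 seconds

Semi-major axis a = 6371 + 760 = 7131 km. Period T = 2π√(a³/μ) = 2π√(7131³/398600) = 5992.9 s = 99.88 min.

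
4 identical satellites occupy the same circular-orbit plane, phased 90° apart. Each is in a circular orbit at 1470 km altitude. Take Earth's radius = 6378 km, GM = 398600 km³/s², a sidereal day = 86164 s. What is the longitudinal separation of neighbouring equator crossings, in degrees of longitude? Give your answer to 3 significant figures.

Semi-major axis a = 6378 + 1470 = 7848 km. Period T = 2π√(a³/μ) = 2π√(7848³/398600) = 6919.1 s = 115.32 min.
Single-satellite node shift = (6919.1/86164) × 360° = 28.91°.
With 4 satellites evenly phased, successive equator crossings are 28.91/4 = 7.227° apart.

7.23°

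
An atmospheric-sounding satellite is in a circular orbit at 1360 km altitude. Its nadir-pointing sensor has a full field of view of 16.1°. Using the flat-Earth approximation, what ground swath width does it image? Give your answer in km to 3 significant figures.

385 km

Half-angle = 16.1°/2 = 8.05°.
Swath width ≈ 2h·tan(θ/2) = 2 × 1360 × tan(8.05°) = 384.7 km.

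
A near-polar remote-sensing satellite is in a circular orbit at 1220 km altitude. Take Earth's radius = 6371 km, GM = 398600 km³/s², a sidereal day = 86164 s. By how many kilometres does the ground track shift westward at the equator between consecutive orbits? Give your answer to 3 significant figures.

3060 km

Semi-major axis a = 6371 + 1220 = 7591 km. Period T = 2π√(a³/μ) = 2π√(7591³/398600) = 6582.0 s = 109.70 min.
During one orbit Earth rotates (6582.0 / 86164) × 360° = 27.50°.
At the equator that is 27.50° × (2π·6371/360) km/° = 27.50 × 111.2 = 3058 km.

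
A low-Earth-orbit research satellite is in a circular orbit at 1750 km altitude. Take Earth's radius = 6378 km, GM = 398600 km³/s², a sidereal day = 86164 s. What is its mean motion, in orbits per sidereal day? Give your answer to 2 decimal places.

Semi-major axis a = 6378 + 1750 = 8128 km. Period T = 2π√(a³/μ) = 2π√(8128³/398600) = 7292.7 s = 121.54 min.
Orbits per sidereal day = 86164 / 7292.7 = 11.815.

11.82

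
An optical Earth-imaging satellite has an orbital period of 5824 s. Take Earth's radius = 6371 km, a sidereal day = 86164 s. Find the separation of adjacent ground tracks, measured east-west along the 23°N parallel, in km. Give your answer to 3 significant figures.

Node shift per orbit = (5824.0/86164) × 360° = 24.33°.
Equatorial spacing = 24.33 × 111.2 km/° = 2706 km.
At 23° latitude, spacing = 2706 × cos(23°) = 2491 km.

2490 km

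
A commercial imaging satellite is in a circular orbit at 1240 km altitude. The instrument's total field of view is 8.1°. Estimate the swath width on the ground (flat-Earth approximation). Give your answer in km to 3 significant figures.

176 km

Half-angle = 8.1°/2 = 4.05°.
Swath width ≈ 2h·tan(θ/2) = 2 × 1240 × tan(4.05°) = 175.6 km.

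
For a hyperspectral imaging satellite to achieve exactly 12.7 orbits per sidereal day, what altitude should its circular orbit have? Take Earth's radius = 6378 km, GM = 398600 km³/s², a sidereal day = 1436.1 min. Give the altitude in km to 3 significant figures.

Required period T = 86166 / 12.7 = 6784.7 s.
From T = 2π√(a³/μ): a = (μ T²/4π²)^(1/3) = (398600 × 6784.7² / 4π²)^(1/3) = 7746 km.
Altitude h = a − R = 7746 − 6378 = 1368 km.

1370 km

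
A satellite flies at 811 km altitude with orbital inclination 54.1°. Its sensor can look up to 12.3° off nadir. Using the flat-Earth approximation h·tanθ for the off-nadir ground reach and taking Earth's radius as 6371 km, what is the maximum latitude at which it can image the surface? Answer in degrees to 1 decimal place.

For a prograde orbit the ground track reaches latitude ±i = ±54.1°.
Sensor half-swath on the ground ≈ 811·tan(12.3°) = 177 km = 1.59° of latitude.
Maximum observable latitude ≈ 54.1 + 1.59 = 55.7°.

55.7°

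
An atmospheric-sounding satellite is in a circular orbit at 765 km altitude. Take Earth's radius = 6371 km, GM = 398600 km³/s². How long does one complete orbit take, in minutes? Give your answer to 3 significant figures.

Semi-major axis a = 6371 + 765 = 7136 km. Period T = 2π√(a³/μ) = 2π√(7136³/398600) = 5999.2 s = 99.99 min.

100.0 min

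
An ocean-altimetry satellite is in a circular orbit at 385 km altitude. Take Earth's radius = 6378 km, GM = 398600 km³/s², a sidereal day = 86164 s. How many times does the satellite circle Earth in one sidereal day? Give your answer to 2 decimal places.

Semi-major axis a = 6378 + 385 = 6763 km. Period T = 2π√(a³/μ) = 2π√(6763³/398600) = 5535.0 s = 92.25 min.
Orbits per sidereal day = 86164 / 5535.0 = 15.567.

15.57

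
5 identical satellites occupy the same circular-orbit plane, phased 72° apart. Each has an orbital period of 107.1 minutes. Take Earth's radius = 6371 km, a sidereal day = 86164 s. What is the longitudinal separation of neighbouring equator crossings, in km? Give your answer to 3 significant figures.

597 km

T = 107.1 min = 6426.0 s.
Single-satellite node shift = (6426.0/86164) × 360° = 26.85°.
With 5 satellites evenly phased, successive equator crossings are 26.85/5 = 5.370° apart.
That is 5.370 × 111.2 = 597 km at the equator.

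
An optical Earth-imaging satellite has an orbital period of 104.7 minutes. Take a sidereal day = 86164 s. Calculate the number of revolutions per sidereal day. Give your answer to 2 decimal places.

T = 104.7 min = 6282.0 s.
Orbits per sidereal day = 86164 / 6282.0 = 13.716.

13.72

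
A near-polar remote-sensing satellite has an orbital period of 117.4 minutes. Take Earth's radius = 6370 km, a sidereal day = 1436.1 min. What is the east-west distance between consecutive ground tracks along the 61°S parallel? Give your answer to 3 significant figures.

T = 117.4 min = 7044.0 s.
Node shift per orbit = (7044.0/86166) × 360° = 29.43°.
Equatorial spacing = 29.43 × 111.2 km/° = 3272 km.
At 61° latitude, spacing = 3272 × cos(61°) = 1586 km.

1590 km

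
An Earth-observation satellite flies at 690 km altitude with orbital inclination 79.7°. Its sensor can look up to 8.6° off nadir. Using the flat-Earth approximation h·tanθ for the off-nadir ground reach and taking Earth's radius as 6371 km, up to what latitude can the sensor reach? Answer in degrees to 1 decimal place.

80.6°

For a prograde orbit the ground track reaches latitude ±i = ±79.7°.
Sensor half-swath on the ground ≈ 690·tan(8.6°) = 104 km = 0.94° of latitude.
Maximum observable latitude ≈ 79.7 + 0.94 = 80.6°.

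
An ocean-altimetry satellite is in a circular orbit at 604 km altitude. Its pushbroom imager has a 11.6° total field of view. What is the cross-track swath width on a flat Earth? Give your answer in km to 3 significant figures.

123 km

Half-angle = 11.6°/2 = 5.8°.
Swath width ≈ 2h·tan(θ/2) = 2 × 604 × tan(5.8°) = 122.7 km.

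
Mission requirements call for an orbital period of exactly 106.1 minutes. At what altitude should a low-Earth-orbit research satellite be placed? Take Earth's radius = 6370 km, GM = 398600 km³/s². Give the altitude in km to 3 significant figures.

1050 km

T = 106.1 min = 6366.0 s.
From T = 2π√(a³/μ): a = (μ T²/4π²)^(1/3) = (398600 × 6366.0² / 4π²)^(1/3) = 7424 km.
Altitude h = a − R = 7424 − 6370 = 1054 km.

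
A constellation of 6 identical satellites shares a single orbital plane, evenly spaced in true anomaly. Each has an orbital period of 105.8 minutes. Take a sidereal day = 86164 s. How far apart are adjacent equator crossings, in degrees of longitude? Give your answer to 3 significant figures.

T = 105.8 min = 6348.0 s.
Single-satellite node shift = (6348.0/86164) × 360° = 26.52°.
With 6 satellites evenly phased, successive equator crossings are 26.52/6 = 4.420° apart.

4.42°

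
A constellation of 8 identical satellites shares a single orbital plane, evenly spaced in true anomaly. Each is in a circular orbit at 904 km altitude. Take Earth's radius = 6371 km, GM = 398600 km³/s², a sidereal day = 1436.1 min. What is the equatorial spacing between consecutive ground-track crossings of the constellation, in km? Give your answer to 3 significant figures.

359 km

Semi-major axis a = 6371 + 904 = 7275 km. Period T = 2π√(a³/μ) = 2π√(7275³/398600) = 6175.3 s = 102.92 min.
Single-satellite node shift = (6175.3/86166) × 360° = 25.80°.
With 8 satellites evenly phased, successive equator crossings are 25.80/8 = 3.225° apart.
That is 3.225 × 111.2 = 359 km at the equator.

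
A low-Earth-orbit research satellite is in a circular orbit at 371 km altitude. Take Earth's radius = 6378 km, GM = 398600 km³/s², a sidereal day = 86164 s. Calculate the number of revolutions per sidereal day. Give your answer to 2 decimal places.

Semi-major axis a = 6378 + 371 = 6749 km. Period T = 2π√(a³/μ) = 2π√(6749³/398600) = 5517.9 s = 91.96 min.
Orbits per sidereal day = 86164 / 5517.9 = 15.615.

15.62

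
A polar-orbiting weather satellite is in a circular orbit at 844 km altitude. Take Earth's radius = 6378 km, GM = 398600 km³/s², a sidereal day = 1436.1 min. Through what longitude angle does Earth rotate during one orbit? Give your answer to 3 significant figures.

25.5°

Semi-major axis a = 6378 + 844 = 7222 km. Period T = 2π√(a³/μ) = 2π√(7222³/398600) = 6108.0 s = 101.80 min.
During one orbit Earth rotates (6108.0 / 86166) × 360° = 25.52°.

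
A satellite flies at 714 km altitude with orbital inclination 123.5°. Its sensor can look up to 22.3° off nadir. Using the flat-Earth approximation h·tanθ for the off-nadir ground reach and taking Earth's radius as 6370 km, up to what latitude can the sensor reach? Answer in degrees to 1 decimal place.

Retrograde orbit: the ground track reaches ±(180° − i) = ±(180 − 123.5) = ±56.5°.
Sensor half-swath on the ground ≈ 714·tan(22.3°) = 293 km = 2.63° of latitude.
Maximum observable latitude ≈ 56.5 + 2.63 = 59.1°.

59.1°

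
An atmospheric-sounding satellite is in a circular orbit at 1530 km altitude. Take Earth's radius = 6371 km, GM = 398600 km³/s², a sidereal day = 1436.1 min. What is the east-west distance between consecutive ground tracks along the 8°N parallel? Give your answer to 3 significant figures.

Semi-major axis a = 6371 + 1530 = 7901 km. Period T = 2π√(a³/μ) = 2π√(7901³/398600) = 6989.3 s = 116.49 min.
Node shift per orbit = (6989.3/86166) × 360° = 29.20°.
Equatorial spacing = 29.20 × 111.2 km/° = 3247 km.
At 8° latitude, spacing = 3247 × cos(8°) = 3215 km.

3220 km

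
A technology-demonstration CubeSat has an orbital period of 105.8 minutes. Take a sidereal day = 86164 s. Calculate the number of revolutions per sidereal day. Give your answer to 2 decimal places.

T = 105.8 min = 6348.0 s.
Orbits per sidereal day = 86164 / 6348.0 = 13.573.

13.57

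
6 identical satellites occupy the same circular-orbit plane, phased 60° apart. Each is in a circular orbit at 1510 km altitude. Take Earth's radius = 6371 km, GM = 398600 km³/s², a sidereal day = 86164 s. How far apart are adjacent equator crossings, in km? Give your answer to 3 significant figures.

539 km

Semi-major axis a = 6371 + 1510 = 7881 km. Period T = 2π√(a³/μ) = 2π√(7881³/398600) = 6962.8 s = 116.05 min.
Single-satellite node shift = (6962.8/86164) × 360° = 29.09°.
With 6 satellites evenly phased, successive equator crossings are 29.09/6 = 4.849° apart.
That is 4.849 × 111.2 = 539 km at the equator.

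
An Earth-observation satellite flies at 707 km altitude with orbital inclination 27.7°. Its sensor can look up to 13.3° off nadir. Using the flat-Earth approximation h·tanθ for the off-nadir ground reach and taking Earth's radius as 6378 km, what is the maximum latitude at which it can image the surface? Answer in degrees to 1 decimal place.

29.2°

For a prograde orbit the ground track reaches latitude ±i = ±27.7°.
Sensor half-swath on the ground ≈ 707·tan(13.3°) = 167 km = 1.50° of latitude.
Maximum observable latitude ≈ 27.7 + 1.50 = 29.2°.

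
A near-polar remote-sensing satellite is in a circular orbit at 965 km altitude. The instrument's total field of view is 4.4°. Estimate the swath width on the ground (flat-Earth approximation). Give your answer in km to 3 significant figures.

Half-angle = 4.4°/2 = 2.2°.
Swath width ≈ 2h·tan(θ/2) = 2 × 965 × tan(2.2°) = 74.1 km.

74.1 km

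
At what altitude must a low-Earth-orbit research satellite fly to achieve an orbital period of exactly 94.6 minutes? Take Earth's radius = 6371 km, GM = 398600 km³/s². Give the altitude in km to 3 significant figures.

T = 94.6 min = 5676.0 s.
From T = 2π√(a³/μ): a = (μ T²/4π²)^(1/3) = (398600 × 5676.0² / 4π²)^(1/3) = 6877 km.
Altitude h = a − R = 6877 − 6371 = 506 km.

506 km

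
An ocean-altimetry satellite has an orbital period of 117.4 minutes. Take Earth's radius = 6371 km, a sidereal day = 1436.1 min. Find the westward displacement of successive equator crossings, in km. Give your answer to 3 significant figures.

3270 km

T = 117.4 min = 7044.0 s.
During one orbit Earth rotates (7044.0 / 86166) × 360° = 29.43°.
At the equator that is 29.43° × (2π·6371/360) km/° = 29.43 × 111.2 = 3272 km.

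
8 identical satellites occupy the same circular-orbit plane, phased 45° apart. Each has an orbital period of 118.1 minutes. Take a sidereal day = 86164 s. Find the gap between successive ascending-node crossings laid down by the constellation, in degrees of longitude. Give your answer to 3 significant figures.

3.70°

T = 118.1 min = 7086.0 s.
Single-satellite node shift = (7086.0/86164) × 360° = 29.61°.
With 8 satellites evenly phased, successive equator crossings are 29.61/8 = 3.701° apart.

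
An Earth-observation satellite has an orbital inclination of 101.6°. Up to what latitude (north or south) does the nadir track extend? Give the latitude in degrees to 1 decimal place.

78.4°

Retrograde orbit: the ground track reaches ±(180° − i) = ±(180 − 101.6) = ±78.4°.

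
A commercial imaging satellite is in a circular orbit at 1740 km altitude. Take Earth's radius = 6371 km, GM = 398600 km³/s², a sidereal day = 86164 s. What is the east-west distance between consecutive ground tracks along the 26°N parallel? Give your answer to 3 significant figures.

3040 km

Semi-major axis a = 6371 + 1740 = 8111 km. Period T = 2π√(a³/μ) = 2π√(8111³/398600) = 7269.8 s = 121.16 min.
Node shift per orbit = (7269.8/86164) × 360° = 30.37°.
Equatorial spacing = 30.37 × 111.2 km/° = 3377 km.
At 26° latitude, spacing = 3377 × cos(26°) = 3036 km.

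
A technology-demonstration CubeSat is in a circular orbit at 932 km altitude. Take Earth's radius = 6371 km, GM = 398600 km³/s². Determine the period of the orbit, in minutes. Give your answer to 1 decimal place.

103.5 min

Semi-major axis a = 6371 + 932 = 7303 km. Period T = 2π√(a³/μ) = 2π√(7303³/398600) = 6211.0 s = 103.52 min.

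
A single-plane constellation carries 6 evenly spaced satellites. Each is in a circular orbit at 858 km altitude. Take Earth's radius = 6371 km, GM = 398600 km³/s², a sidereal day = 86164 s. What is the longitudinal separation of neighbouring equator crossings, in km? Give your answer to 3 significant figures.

474 km

Semi-major axis a = 6371 + 858 = 7229 km. Period T = 2π√(a³/μ) = 2π√(7229³/398600) = 6116.9 s = 101.95 min.
Single-satellite node shift = (6116.9/86164) × 360° = 25.56°.
With 6 satellites evenly phased, successive equator crossings are 25.56/6 = 4.259° apart.
That is 4.259 × 111.2 = 474 km at the equator.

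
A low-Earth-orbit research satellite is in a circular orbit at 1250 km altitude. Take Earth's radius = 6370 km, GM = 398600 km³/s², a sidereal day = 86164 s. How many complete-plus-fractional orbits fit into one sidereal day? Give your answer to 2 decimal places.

13.02

Semi-major axis a = 6370 + 1250 = 7620 km. Period T = 2π√(a³/μ) = 2π√(7620³/398600) = 6619.8 s = 110.33 min.
Orbits per sidereal day = 86164 / 6619.8 = 13.016.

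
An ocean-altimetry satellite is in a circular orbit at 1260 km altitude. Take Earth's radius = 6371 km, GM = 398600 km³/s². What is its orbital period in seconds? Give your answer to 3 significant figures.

6630 seconds

Semi-major axis a = 6371 + 1260 = 7631 km. Period T = 2π√(a³/μ) = 2π√(7631³/398600) = 6634.1 s = 110.57 min.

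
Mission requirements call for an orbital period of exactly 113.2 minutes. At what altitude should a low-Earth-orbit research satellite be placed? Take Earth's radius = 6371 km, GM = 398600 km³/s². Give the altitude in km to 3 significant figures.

1380 km

T = 113.2 min = 6792.0 s.
From T = 2π√(a³/μ): a = (μ T²/4π²)^(1/3) = (398600 × 6792.0² / 4π²)^(1/3) = 7752 km.
Altitude h = a − R = 7752 − 6371 = 1381 km.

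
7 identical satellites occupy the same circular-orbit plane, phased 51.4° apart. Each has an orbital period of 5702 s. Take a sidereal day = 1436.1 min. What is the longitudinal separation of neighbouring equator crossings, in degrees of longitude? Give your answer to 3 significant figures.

3.40°

Single-satellite node shift = (5702.0/86166) × 360° = 23.82°.
With 7 satellites evenly phased, successive equator crossings are 23.82/7 = 3.403° apart.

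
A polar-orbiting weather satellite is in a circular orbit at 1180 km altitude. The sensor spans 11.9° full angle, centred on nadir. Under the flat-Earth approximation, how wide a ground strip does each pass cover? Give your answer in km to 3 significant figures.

246 km

Half-angle = 11.9°/2 = 5.95°.
Swath width ≈ 2h·tan(θ/2) = 2 × 1180 × tan(5.95°) = 246.0 km.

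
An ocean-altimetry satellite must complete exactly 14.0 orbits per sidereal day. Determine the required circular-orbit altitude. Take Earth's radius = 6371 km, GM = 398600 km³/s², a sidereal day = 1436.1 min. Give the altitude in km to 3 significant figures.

888 km

Required period T = 86166 / 14.0 = 6154.7 s.
From T = 2π√(a³/μ): a = (μ T²/4π²)^(1/3) = (398600 × 6154.7² / 4π²)^(1/3) = 7259 km.
Altitude h = a − R = 7259 − 6371 = 888 km.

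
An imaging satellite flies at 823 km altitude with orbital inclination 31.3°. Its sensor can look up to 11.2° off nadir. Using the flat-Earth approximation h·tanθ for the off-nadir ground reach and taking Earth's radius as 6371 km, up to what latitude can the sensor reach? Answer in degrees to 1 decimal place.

32.8°

For a prograde orbit the ground track reaches latitude ±i = ±31.3°.
Sensor half-swath on the ground ≈ 823·tan(11.2°) = 163 km = 1.47° of latitude.
Maximum observable latitude ≈ 31.3 + 1.47 = 32.8°.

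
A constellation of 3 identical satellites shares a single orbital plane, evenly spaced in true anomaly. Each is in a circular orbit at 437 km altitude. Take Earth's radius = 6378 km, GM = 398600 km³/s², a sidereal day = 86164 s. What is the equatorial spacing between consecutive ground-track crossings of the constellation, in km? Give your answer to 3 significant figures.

868 km

Semi-major axis a = 6378 + 437 = 6815 km. Period T = 2π√(a³/μ) = 2π√(6815³/398600) = 5599.0 s = 93.32 min.
Single-satellite node shift = (5599.0/86164) × 360° = 23.39°.
With 3 satellites evenly phased, successive equator crossings are 23.39/3 = 7.798° apart.
That is 7.798 × 111.3 = 868 km at the equator.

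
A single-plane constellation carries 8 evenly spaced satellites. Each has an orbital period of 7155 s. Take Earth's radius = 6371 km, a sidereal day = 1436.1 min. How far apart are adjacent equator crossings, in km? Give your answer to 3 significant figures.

416 km

Single-satellite node shift = (7155.0/86166) × 360° = 29.89°.
With 8 satellites evenly phased, successive equator crossings are 29.89/8 = 3.737° apart.
That is 3.737 × 111.2 = 416 km at the equator.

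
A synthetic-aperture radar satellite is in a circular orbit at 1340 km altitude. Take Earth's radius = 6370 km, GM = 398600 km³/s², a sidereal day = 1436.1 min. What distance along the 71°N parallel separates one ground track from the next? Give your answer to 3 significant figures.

1020 km

Semi-major axis a = 6370 + 1340 = 7710 km. Period T = 2π√(a³/μ) = 2π√(7710³/398600) = 6737.4 s = 112.29 min.
Node shift per orbit = (6737.4/86166) × 360° = 28.15°.
Equatorial spacing = 28.15 × 111.2 km/° = 3130 km.
At 71° latitude, spacing = 3130 × cos(71°) = 1019 km.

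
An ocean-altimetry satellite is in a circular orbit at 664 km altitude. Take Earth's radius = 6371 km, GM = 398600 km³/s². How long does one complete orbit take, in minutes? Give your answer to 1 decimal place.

97.9 min

Semi-major axis a = 6371 + 664 = 7035 km. Period T = 2π√(a³/μ) = 2π√(7035³/398600) = 5872.3 s = 97.87 min.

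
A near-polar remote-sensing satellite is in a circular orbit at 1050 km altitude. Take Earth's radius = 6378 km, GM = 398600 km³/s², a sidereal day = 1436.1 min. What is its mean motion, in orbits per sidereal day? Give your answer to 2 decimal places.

13.52

Semi-major axis a = 6378 + 1050 = 7428 km. Period T = 2π√(a³/μ) = 2π√(7428³/398600) = 6371.2 s = 106.19 min.
Orbits per sidereal day = 86166 / 6371.2 = 13.524.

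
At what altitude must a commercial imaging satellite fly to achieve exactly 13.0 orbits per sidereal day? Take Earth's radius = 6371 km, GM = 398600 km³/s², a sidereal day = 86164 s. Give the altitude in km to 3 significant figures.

1260 km

Required period T = 86164 / 13.0 = 6628.0 s.
From T = 2π√(a³/μ): a = (μ T²/4π²)^(1/3) = (398600 × 6628.0² / 4π²)^(1/3) = 7626 km.
Altitude h = a − R = 7626 − 6371 = 1255 km.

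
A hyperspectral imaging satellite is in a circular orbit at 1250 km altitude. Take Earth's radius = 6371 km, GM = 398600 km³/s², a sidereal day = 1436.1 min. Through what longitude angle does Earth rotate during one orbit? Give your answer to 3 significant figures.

27.7°

Semi-major axis a = 6371 + 1250 = 7621 km. Period T = 2π√(a³/μ) = 2π√(7621³/398600) = 6621.1 s = 110.35 min.
During one orbit Earth rotates (6621.1 / 86166) × 360° = 27.66°.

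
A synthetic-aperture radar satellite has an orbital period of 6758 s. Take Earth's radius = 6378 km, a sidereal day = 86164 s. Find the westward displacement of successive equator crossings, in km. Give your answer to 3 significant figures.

3140 km

During one orbit Earth rotates (6758.0 / 86164) × 360° = 28.24°.
At the equator that is 28.24° × (2π·6378/360) km/° = 28.24 × 111.3 = 3143 km.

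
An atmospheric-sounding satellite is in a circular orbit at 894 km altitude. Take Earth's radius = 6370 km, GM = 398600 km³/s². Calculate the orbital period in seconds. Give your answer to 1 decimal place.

Semi-major axis a = 6370 + 894 = 7264 km. Period T = 2π√(a³/μ) = 2π√(7264³/398600) = 6161.3 s = 102.69 min.

6161.3 seconds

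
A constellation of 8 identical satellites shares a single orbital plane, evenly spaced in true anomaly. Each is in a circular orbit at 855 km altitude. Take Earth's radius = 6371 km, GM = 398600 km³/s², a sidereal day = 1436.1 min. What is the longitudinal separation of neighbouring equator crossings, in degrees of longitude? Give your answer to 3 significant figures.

Semi-major axis a = 6371 + 855 = 7226 km. Period T = 2π√(a³/μ) = 2π√(7226³/398600) = 6113.1 s = 101.88 min.
Single-satellite node shift = (6113.1/86166) × 360° = 25.54°.
With 8 satellites evenly phased, successive equator crossings are 25.54/8 = 3.193° apart.

3.19°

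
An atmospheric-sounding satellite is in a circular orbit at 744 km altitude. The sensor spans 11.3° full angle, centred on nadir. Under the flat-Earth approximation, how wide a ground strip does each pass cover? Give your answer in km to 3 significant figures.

Half-angle = 11.3°/2 = 5.65°.
Swath width ≈ 2h·tan(θ/2) = 2 × 744 × tan(5.65°) = 147.2 km.

147 km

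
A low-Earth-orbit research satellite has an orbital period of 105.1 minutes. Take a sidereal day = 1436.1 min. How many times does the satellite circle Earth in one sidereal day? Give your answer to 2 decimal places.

13.66

T = 105.1 min = 6306.0 s.
Orbits per sidereal day = 86166 / 6306.0 = 13.664.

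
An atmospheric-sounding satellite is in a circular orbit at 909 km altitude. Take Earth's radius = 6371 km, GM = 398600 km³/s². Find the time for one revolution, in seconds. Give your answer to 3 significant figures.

6180 seconds

Semi-major axis a = 6371 + 909 = 7280 km. Period T = 2π√(a³/μ) = 2π√(7280³/398600) = 6181.7 s = 103.03 min.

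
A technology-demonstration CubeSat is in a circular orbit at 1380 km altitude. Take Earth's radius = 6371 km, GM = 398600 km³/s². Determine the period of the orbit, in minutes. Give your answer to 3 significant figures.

Semi-major axis a = 6371 + 1380 = 7751 km. Period T = 2π√(a³/μ) = 2π√(7751³/398600) = 6791.2 s = 113.19 min.

113 min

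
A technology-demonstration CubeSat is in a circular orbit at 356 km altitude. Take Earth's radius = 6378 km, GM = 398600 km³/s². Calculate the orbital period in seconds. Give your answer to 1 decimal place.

Semi-major axis a = 6378 + 356 = 6734 km. Period T = 2π√(a³/μ) = 2π√(6734³/398600) = 5499.5 s = 91.66 min.

5499.5 seconds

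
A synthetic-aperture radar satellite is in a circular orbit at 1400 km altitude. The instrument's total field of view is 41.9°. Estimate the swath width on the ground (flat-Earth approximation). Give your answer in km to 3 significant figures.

1070 km

Half-angle = 41.9°/2 = 20.95°.
Swath width ≈ 2h·tan(θ/2) = 2 × 1400 × tan(20.95°) = 1072.0 km.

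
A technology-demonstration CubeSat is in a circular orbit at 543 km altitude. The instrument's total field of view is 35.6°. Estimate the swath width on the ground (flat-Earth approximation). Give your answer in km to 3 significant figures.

349 km

Half-angle = 35.6°/2 = 17.8°.
Swath width ≈ 2h·tan(θ/2) = 2 × 543 × tan(17.8°) = 348.7 km.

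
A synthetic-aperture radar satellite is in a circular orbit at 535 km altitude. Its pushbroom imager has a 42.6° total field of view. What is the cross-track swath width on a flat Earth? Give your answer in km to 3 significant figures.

417 km

Half-angle = 42.6°/2 = 21.3°.
Swath width ≈ 2h·tan(θ/2) = 2 × 535 × tan(21.3°) = 417.2 km.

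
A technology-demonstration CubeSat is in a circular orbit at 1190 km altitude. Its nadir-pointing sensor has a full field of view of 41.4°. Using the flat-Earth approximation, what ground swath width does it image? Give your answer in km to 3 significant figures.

899 km

Half-angle = 41.4°/2 = 20.7°.
Swath width ≈ 2h·tan(θ/2) = 2 × 1190 × tan(20.7°) = 899.3 km.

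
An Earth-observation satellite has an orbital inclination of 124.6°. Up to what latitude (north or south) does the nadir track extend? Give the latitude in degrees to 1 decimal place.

55.4°

Retrograde orbit: the ground track reaches ±(180° − i) = ±(180 − 124.6) = ±55.4°.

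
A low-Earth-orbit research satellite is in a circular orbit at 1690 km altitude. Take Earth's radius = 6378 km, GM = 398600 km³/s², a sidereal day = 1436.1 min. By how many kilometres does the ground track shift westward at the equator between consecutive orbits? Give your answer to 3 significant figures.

3350 km

Semi-major axis a = 6378 + 1690 = 8068 km. Period T = 2π√(a³/μ) = 2π√(8068³/398600) = 7212.1 s = 120.20 min.
During one orbit Earth rotates (7212.1 / 86166) × 360° = 30.13°.
At the equator that is 30.13° × (2π·6378/360) km/° = 30.13 × 111.3 = 3354 km.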